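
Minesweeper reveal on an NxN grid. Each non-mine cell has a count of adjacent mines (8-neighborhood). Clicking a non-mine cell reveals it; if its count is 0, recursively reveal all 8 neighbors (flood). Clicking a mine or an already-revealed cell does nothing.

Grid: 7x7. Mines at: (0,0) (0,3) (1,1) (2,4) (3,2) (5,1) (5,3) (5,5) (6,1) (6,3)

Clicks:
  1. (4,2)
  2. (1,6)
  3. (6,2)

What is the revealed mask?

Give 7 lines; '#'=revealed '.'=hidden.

Answer: ....###
....###
.....##
.....##
..#..##
.......
..#....

Derivation:
Click 1 (4,2) count=3: revealed 1 new [(4,2)] -> total=1
Click 2 (1,6) count=0: revealed 12 new [(0,4) (0,5) (0,6) (1,4) (1,5) (1,6) (2,5) (2,6) (3,5) (3,6) (4,5) (4,6)] -> total=13
Click 3 (6,2) count=4: revealed 1 new [(6,2)] -> total=14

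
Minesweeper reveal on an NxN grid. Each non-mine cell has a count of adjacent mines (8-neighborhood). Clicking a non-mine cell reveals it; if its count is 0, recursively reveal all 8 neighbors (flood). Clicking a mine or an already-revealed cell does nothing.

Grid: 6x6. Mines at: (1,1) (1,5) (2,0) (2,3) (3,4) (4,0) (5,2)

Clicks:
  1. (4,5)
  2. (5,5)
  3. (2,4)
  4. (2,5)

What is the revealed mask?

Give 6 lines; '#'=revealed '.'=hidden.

Click 1 (4,5) count=1: revealed 1 new [(4,5)] -> total=1
Click 2 (5,5) count=0: revealed 5 new [(4,3) (4,4) (5,3) (5,4) (5,5)] -> total=6
Click 3 (2,4) count=3: revealed 1 new [(2,4)] -> total=7
Click 4 (2,5) count=2: revealed 1 new [(2,5)] -> total=8

Answer: ......
......
....##
......
...###
...###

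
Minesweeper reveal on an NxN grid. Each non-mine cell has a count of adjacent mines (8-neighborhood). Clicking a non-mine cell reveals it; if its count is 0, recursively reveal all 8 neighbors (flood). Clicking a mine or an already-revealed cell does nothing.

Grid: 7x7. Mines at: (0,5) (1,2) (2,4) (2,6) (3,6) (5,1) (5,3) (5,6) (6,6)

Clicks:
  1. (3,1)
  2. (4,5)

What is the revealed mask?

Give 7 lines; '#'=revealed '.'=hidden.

Click 1 (3,1) count=0: revealed 16 new [(0,0) (0,1) (1,0) (1,1) (2,0) (2,1) (2,2) (2,3) (3,0) (3,1) (3,2) (3,3) (4,0) (4,1) (4,2) (4,3)] -> total=16
Click 2 (4,5) count=2: revealed 1 new [(4,5)] -> total=17

Answer: ##.....
##.....
####...
####...
####.#.
.......
.......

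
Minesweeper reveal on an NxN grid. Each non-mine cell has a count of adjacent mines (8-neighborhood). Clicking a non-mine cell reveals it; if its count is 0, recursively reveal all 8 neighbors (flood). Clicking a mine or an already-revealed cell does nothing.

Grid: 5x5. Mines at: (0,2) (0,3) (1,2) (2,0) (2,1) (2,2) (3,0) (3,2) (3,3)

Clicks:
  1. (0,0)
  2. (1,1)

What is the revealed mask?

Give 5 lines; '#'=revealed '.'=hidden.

Answer: ##...
##...
.....
.....
.....

Derivation:
Click 1 (0,0) count=0: revealed 4 new [(0,0) (0,1) (1,0) (1,1)] -> total=4
Click 2 (1,1) count=5: revealed 0 new [(none)] -> total=4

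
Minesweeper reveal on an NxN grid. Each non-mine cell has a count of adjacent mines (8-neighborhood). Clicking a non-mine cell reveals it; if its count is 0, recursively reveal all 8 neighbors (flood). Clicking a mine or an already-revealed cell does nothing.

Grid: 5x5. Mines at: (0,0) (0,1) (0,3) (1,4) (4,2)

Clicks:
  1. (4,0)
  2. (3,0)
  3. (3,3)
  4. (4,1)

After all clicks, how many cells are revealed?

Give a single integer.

Click 1 (4,0) count=0: revealed 14 new [(1,0) (1,1) (1,2) (1,3) (2,0) (2,1) (2,2) (2,3) (3,0) (3,1) (3,2) (3,3) (4,0) (4,1)] -> total=14
Click 2 (3,0) count=0: revealed 0 new [(none)] -> total=14
Click 3 (3,3) count=1: revealed 0 new [(none)] -> total=14
Click 4 (4,1) count=1: revealed 0 new [(none)] -> total=14

Answer: 14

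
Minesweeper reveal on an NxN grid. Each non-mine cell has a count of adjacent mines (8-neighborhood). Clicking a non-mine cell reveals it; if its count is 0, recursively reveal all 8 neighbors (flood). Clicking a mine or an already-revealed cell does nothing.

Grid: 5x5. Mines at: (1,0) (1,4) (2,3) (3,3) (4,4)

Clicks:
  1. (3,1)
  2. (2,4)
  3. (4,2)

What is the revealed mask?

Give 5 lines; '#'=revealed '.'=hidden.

Click 1 (3,1) count=0: revealed 9 new [(2,0) (2,1) (2,2) (3,0) (3,1) (3,2) (4,0) (4,1) (4,2)] -> total=9
Click 2 (2,4) count=3: revealed 1 new [(2,4)] -> total=10
Click 3 (4,2) count=1: revealed 0 new [(none)] -> total=10

Answer: .....
.....
###.#
###..
###..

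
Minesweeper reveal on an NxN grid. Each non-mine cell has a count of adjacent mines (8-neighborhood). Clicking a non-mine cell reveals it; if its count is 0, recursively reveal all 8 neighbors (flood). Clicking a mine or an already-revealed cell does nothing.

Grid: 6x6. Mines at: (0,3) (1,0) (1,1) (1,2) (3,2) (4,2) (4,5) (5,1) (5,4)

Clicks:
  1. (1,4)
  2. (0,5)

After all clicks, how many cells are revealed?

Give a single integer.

Answer: 11

Derivation:
Click 1 (1,4) count=1: revealed 1 new [(1,4)] -> total=1
Click 2 (0,5) count=0: revealed 10 new [(0,4) (0,5) (1,3) (1,5) (2,3) (2,4) (2,5) (3,3) (3,4) (3,5)] -> total=11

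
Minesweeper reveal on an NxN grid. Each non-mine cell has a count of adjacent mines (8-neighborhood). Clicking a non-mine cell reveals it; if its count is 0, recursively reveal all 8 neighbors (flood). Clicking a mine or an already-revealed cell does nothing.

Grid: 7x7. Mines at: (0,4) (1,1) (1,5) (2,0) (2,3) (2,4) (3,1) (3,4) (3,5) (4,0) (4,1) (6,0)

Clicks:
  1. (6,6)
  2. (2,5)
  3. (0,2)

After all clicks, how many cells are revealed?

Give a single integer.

Answer: 19

Derivation:
Click 1 (6,6) count=0: revealed 17 new [(4,2) (4,3) (4,4) (4,5) (4,6) (5,1) (5,2) (5,3) (5,4) (5,5) (5,6) (6,1) (6,2) (6,3) (6,4) (6,5) (6,6)] -> total=17
Click 2 (2,5) count=4: revealed 1 new [(2,5)] -> total=18
Click 3 (0,2) count=1: revealed 1 new [(0,2)] -> total=19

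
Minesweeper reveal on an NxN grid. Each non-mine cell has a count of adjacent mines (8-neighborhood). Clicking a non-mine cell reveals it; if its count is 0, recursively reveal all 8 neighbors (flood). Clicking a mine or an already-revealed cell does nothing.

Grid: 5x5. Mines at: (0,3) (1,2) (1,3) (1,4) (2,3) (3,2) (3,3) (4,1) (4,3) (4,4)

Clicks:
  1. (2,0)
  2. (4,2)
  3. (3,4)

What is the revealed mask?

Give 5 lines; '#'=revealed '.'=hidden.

Click 1 (2,0) count=0: revealed 8 new [(0,0) (0,1) (1,0) (1,1) (2,0) (2,1) (3,0) (3,1)] -> total=8
Click 2 (4,2) count=4: revealed 1 new [(4,2)] -> total=9
Click 3 (3,4) count=4: revealed 1 new [(3,4)] -> total=10

Answer: ##...
##...
##...
##..#
..#..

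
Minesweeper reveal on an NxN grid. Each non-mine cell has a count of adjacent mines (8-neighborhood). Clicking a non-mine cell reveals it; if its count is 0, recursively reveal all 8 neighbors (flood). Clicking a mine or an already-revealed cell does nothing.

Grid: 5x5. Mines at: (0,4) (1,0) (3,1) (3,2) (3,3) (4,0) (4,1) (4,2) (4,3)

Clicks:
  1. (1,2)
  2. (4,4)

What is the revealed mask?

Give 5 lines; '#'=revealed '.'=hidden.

Click 1 (1,2) count=0: revealed 9 new [(0,1) (0,2) (0,3) (1,1) (1,2) (1,3) (2,1) (2,2) (2,3)] -> total=9
Click 2 (4,4) count=2: revealed 1 new [(4,4)] -> total=10

Answer: .###.
.###.
.###.
.....
....#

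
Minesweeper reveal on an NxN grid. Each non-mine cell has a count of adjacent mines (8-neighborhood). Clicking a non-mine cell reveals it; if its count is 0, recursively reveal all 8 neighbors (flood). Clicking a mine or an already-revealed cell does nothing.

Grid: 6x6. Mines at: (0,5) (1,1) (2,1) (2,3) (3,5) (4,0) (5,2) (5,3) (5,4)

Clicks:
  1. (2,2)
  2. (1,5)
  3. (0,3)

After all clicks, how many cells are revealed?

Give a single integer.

Answer: 8

Derivation:
Click 1 (2,2) count=3: revealed 1 new [(2,2)] -> total=1
Click 2 (1,5) count=1: revealed 1 new [(1,5)] -> total=2
Click 3 (0,3) count=0: revealed 6 new [(0,2) (0,3) (0,4) (1,2) (1,3) (1,4)] -> total=8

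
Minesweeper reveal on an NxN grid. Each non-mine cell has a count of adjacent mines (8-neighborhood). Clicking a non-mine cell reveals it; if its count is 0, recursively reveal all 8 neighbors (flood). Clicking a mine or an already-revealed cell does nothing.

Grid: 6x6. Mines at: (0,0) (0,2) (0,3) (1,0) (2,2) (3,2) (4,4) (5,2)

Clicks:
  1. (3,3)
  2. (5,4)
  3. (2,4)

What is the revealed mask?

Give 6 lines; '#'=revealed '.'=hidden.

Answer: ....##
...###
...###
...###
......
....#.

Derivation:
Click 1 (3,3) count=3: revealed 1 new [(3,3)] -> total=1
Click 2 (5,4) count=1: revealed 1 new [(5,4)] -> total=2
Click 3 (2,4) count=0: revealed 10 new [(0,4) (0,5) (1,3) (1,4) (1,5) (2,3) (2,4) (2,5) (3,4) (3,5)] -> total=12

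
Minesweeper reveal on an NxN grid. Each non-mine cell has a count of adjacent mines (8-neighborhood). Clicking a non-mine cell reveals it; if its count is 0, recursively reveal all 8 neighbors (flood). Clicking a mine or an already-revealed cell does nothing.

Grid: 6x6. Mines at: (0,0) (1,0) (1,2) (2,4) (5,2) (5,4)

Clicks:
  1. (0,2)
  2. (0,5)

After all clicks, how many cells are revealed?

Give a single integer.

Answer: 7

Derivation:
Click 1 (0,2) count=1: revealed 1 new [(0,2)] -> total=1
Click 2 (0,5) count=0: revealed 6 new [(0,3) (0,4) (0,5) (1,3) (1,4) (1,5)] -> total=7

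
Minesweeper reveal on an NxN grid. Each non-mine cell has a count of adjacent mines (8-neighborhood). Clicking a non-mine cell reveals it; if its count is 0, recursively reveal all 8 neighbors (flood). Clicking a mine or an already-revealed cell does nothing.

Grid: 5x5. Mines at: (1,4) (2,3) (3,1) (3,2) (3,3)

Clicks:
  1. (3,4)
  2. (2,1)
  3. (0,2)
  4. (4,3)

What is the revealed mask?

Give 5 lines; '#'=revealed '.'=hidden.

Answer: ####.
####.
###..
....#
...#.

Derivation:
Click 1 (3,4) count=2: revealed 1 new [(3,4)] -> total=1
Click 2 (2,1) count=2: revealed 1 new [(2,1)] -> total=2
Click 3 (0,2) count=0: revealed 10 new [(0,0) (0,1) (0,2) (0,3) (1,0) (1,1) (1,2) (1,3) (2,0) (2,2)] -> total=12
Click 4 (4,3) count=2: revealed 1 new [(4,3)] -> total=13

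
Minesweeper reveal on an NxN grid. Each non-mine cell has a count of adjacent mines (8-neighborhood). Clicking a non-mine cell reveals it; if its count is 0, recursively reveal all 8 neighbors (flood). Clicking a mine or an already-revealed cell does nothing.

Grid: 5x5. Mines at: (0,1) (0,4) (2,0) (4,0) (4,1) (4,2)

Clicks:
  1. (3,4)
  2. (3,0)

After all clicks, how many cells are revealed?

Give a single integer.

Answer: 15

Derivation:
Click 1 (3,4) count=0: revealed 14 new [(1,1) (1,2) (1,3) (1,4) (2,1) (2,2) (2,3) (2,4) (3,1) (3,2) (3,3) (3,4) (4,3) (4,4)] -> total=14
Click 2 (3,0) count=3: revealed 1 new [(3,0)] -> total=15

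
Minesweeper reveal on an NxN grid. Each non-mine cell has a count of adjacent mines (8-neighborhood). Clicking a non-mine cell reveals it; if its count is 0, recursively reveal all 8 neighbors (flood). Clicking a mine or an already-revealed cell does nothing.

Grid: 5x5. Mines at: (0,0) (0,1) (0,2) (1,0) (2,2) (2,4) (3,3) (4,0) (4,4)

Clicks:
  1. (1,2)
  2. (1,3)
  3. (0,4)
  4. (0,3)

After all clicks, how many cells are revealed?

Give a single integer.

Click 1 (1,2) count=3: revealed 1 new [(1,2)] -> total=1
Click 2 (1,3) count=3: revealed 1 new [(1,3)] -> total=2
Click 3 (0,4) count=0: revealed 3 new [(0,3) (0,4) (1,4)] -> total=5
Click 4 (0,3) count=1: revealed 0 new [(none)] -> total=5

Answer: 5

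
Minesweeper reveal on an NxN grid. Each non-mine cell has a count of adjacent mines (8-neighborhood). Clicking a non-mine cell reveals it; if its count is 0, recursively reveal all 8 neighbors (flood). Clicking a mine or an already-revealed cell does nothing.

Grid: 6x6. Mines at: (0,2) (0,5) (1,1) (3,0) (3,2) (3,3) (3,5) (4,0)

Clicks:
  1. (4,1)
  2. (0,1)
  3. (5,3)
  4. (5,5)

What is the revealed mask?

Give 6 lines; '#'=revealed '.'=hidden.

Click 1 (4,1) count=3: revealed 1 new [(4,1)] -> total=1
Click 2 (0,1) count=2: revealed 1 new [(0,1)] -> total=2
Click 3 (5,3) count=0: revealed 9 new [(4,2) (4,3) (4,4) (4,5) (5,1) (5,2) (5,3) (5,4) (5,5)] -> total=11
Click 4 (5,5) count=0: revealed 0 new [(none)] -> total=11

Answer: .#....
......
......
......
.#####
.#####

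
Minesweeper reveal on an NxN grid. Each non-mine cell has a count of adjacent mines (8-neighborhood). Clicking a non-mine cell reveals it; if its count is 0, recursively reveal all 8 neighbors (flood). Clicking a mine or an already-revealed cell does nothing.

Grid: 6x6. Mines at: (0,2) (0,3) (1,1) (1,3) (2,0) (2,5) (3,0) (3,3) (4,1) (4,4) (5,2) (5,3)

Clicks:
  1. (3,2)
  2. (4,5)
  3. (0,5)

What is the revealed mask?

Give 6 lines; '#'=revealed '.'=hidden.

Answer: ....##
....##
......
..#...
.....#
......

Derivation:
Click 1 (3,2) count=2: revealed 1 new [(3,2)] -> total=1
Click 2 (4,5) count=1: revealed 1 new [(4,5)] -> total=2
Click 3 (0,5) count=0: revealed 4 new [(0,4) (0,5) (1,4) (1,5)] -> total=6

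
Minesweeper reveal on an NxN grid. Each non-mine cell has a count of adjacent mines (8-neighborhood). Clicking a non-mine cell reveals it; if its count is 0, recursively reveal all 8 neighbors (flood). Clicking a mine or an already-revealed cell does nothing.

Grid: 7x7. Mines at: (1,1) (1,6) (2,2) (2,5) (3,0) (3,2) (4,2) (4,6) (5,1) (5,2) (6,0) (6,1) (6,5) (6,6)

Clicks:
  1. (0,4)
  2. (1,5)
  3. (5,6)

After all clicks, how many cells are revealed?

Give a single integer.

Click 1 (0,4) count=0: revealed 8 new [(0,2) (0,3) (0,4) (0,5) (1,2) (1,3) (1,4) (1,5)] -> total=8
Click 2 (1,5) count=2: revealed 0 new [(none)] -> total=8
Click 3 (5,6) count=3: revealed 1 new [(5,6)] -> total=9

Answer: 9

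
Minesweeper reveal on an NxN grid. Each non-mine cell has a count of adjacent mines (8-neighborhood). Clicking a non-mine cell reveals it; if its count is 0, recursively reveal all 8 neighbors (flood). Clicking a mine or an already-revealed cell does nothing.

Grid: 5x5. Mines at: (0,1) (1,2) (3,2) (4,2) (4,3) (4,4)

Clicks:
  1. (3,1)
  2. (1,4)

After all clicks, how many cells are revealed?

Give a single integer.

Answer: 9

Derivation:
Click 1 (3,1) count=2: revealed 1 new [(3,1)] -> total=1
Click 2 (1,4) count=0: revealed 8 new [(0,3) (0,4) (1,3) (1,4) (2,3) (2,4) (3,3) (3,4)] -> total=9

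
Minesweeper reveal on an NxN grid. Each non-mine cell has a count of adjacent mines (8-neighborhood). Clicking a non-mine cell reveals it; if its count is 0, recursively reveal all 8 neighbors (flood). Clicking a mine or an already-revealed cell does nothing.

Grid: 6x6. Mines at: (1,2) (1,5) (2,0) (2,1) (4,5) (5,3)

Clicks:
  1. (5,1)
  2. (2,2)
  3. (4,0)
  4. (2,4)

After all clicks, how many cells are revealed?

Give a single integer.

Click 1 (5,1) count=0: revealed 9 new [(3,0) (3,1) (3,2) (4,0) (4,1) (4,2) (5,0) (5,1) (5,2)] -> total=9
Click 2 (2,2) count=2: revealed 1 new [(2,2)] -> total=10
Click 3 (4,0) count=0: revealed 0 new [(none)] -> total=10
Click 4 (2,4) count=1: revealed 1 new [(2,4)] -> total=11

Answer: 11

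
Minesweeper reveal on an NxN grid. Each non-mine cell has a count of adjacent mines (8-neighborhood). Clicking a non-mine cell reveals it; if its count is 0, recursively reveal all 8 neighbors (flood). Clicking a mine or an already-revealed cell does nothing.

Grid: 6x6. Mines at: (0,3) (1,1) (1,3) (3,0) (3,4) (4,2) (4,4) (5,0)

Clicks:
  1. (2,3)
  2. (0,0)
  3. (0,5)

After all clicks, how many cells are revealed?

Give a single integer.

Answer: 8

Derivation:
Click 1 (2,3) count=2: revealed 1 new [(2,3)] -> total=1
Click 2 (0,0) count=1: revealed 1 new [(0,0)] -> total=2
Click 3 (0,5) count=0: revealed 6 new [(0,4) (0,5) (1,4) (1,5) (2,4) (2,5)] -> total=8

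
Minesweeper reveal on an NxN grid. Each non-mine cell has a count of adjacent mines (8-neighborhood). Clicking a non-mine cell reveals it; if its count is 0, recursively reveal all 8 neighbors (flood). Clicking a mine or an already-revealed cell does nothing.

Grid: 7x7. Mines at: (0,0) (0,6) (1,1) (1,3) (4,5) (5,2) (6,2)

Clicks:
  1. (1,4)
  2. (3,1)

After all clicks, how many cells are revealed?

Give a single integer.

Click 1 (1,4) count=1: revealed 1 new [(1,4)] -> total=1
Click 2 (3,1) count=0: revealed 19 new [(2,0) (2,1) (2,2) (2,3) (2,4) (3,0) (3,1) (3,2) (3,3) (3,4) (4,0) (4,1) (4,2) (4,3) (4,4) (5,0) (5,1) (6,0) (6,1)] -> total=20

Answer: 20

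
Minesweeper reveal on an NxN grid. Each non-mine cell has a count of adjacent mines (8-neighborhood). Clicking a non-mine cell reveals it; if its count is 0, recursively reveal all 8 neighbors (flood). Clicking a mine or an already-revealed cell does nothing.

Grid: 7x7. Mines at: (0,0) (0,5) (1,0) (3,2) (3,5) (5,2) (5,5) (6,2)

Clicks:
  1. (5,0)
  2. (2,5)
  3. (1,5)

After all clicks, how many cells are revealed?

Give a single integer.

Click 1 (5,0) count=0: revealed 10 new [(2,0) (2,1) (3,0) (3,1) (4,0) (4,1) (5,0) (5,1) (6,0) (6,1)] -> total=10
Click 2 (2,5) count=1: revealed 1 new [(2,5)] -> total=11
Click 3 (1,5) count=1: revealed 1 new [(1,5)] -> total=12

Answer: 12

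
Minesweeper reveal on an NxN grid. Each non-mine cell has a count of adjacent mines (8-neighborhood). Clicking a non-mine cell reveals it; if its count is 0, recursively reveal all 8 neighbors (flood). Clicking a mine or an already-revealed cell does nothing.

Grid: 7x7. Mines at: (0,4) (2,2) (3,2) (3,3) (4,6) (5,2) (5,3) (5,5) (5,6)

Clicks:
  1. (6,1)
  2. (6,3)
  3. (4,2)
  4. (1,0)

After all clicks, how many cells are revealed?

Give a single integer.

Click 1 (6,1) count=1: revealed 1 new [(6,1)] -> total=1
Click 2 (6,3) count=2: revealed 1 new [(6,3)] -> total=2
Click 3 (4,2) count=4: revealed 1 new [(4,2)] -> total=3
Click 4 (1,0) count=0: revealed 17 new [(0,0) (0,1) (0,2) (0,3) (1,0) (1,1) (1,2) (1,3) (2,0) (2,1) (3,0) (3,1) (4,0) (4,1) (5,0) (5,1) (6,0)] -> total=20

Answer: 20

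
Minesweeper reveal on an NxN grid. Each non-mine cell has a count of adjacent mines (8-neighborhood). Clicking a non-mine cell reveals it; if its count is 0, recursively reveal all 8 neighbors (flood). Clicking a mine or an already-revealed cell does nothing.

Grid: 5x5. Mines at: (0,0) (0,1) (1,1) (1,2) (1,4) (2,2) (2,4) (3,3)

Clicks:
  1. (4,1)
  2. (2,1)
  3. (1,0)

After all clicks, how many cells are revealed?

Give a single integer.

Click 1 (4,1) count=0: revealed 8 new [(2,0) (2,1) (3,0) (3,1) (3,2) (4,0) (4,1) (4,2)] -> total=8
Click 2 (2,1) count=3: revealed 0 new [(none)] -> total=8
Click 3 (1,0) count=3: revealed 1 new [(1,0)] -> total=9

Answer: 9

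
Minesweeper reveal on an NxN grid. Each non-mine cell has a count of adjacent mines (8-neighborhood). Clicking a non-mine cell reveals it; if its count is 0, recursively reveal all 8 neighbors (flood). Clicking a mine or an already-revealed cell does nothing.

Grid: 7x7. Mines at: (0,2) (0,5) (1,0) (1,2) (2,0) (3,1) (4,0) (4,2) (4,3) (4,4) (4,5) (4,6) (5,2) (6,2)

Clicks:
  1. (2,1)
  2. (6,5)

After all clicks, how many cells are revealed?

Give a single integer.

Answer: 9

Derivation:
Click 1 (2,1) count=4: revealed 1 new [(2,1)] -> total=1
Click 2 (6,5) count=0: revealed 8 new [(5,3) (5,4) (5,5) (5,6) (6,3) (6,4) (6,5) (6,6)] -> total=9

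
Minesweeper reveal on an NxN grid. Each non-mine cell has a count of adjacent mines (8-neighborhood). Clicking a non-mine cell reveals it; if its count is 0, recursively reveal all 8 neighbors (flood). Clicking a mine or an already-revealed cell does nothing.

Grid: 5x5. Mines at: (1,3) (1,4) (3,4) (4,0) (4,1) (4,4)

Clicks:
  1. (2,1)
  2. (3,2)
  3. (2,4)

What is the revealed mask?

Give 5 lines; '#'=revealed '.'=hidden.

Click 1 (2,1) count=0: revealed 12 new [(0,0) (0,1) (0,2) (1,0) (1,1) (1,2) (2,0) (2,1) (2,2) (3,0) (3,1) (3,2)] -> total=12
Click 2 (3,2) count=1: revealed 0 new [(none)] -> total=12
Click 3 (2,4) count=3: revealed 1 new [(2,4)] -> total=13

Answer: ###..
###..
###.#
###..
.....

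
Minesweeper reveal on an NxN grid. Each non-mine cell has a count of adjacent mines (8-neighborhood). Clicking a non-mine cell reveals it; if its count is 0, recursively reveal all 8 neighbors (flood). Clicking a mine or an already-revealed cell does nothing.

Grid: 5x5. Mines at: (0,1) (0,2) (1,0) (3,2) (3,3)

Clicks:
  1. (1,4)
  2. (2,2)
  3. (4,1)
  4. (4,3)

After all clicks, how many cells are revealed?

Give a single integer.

Answer: 9

Derivation:
Click 1 (1,4) count=0: revealed 6 new [(0,3) (0,4) (1,3) (1,4) (2,3) (2,4)] -> total=6
Click 2 (2,2) count=2: revealed 1 new [(2,2)] -> total=7
Click 3 (4,1) count=1: revealed 1 new [(4,1)] -> total=8
Click 4 (4,3) count=2: revealed 1 new [(4,3)] -> total=9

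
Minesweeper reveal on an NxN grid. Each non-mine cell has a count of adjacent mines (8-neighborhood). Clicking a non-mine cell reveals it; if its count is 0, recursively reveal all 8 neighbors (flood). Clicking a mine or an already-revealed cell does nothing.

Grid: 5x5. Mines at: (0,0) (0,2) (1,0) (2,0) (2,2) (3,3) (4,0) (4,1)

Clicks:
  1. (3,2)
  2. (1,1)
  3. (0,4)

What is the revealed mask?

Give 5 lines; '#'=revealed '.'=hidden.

Answer: ...##
.#.##
...##
..#..
.....

Derivation:
Click 1 (3,2) count=3: revealed 1 new [(3,2)] -> total=1
Click 2 (1,1) count=5: revealed 1 new [(1,1)] -> total=2
Click 3 (0,4) count=0: revealed 6 new [(0,3) (0,4) (1,3) (1,4) (2,3) (2,4)] -> total=8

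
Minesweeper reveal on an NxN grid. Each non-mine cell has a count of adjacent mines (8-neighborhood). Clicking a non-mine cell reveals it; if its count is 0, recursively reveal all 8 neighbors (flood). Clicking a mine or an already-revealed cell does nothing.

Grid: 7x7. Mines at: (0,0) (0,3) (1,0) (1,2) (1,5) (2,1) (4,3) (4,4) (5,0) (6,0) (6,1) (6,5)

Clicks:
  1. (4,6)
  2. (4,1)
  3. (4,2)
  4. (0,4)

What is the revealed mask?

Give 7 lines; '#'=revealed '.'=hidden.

Click 1 (4,6) count=0: revealed 8 new [(2,5) (2,6) (3,5) (3,6) (4,5) (4,6) (5,5) (5,6)] -> total=8
Click 2 (4,1) count=1: revealed 1 new [(4,1)] -> total=9
Click 3 (4,2) count=1: revealed 1 new [(4,2)] -> total=10
Click 4 (0,4) count=2: revealed 1 new [(0,4)] -> total=11

Answer: ....#..
.......
.....##
.....##
.##..##
.....##
.......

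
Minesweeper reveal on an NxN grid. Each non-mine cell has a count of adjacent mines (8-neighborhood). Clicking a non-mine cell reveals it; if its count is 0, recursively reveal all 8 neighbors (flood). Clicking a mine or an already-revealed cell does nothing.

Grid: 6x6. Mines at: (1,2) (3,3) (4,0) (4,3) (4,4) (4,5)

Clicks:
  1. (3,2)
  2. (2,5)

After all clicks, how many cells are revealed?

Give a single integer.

Answer: 12

Derivation:
Click 1 (3,2) count=2: revealed 1 new [(3,2)] -> total=1
Click 2 (2,5) count=0: revealed 11 new [(0,3) (0,4) (0,5) (1,3) (1,4) (1,5) (2,3) (2,4) (2,5) (3,4) (3,5)] -> total=12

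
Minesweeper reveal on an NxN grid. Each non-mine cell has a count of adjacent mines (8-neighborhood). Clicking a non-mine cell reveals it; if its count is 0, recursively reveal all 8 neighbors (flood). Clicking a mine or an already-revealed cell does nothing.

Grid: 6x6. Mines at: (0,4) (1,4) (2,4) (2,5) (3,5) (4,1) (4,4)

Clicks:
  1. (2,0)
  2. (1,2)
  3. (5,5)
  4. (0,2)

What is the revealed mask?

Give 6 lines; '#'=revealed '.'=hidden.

Click 1 (2,0) count=0: revealed 16 new [(0,0) (0,1) (0,2) (0,3) (1,0) (1,1) (1,2) (1,3) (2,0) (2,1) (2,2) (2,3) (3,0) (3,1) (3,2) (3,3)] -> total=16
Click 2 (1,2) count=0: revealed 0 new [(none)] -> total=16
Click 3 (5,5) count=1: revealed 1 new [(5,5)] -> total=17
Click 4 (0,2) count=0: revealed 0 new [(none)] -> total=17

Answer: ####..
####..
####..
####..
......
.....#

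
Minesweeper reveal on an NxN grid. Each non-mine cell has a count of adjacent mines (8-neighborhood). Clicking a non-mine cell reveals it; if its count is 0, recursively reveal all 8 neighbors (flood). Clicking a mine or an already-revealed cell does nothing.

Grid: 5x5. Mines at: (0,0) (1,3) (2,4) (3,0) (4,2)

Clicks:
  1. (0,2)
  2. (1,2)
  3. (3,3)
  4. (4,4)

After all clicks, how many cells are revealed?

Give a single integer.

Click 1 (0,2) count=1: revealed 1 new [(0,2)] -> total=1
Click 2 (1,2) count=1: revealed 1 new [(1,2)] -> total=2
Click 3 (3,3) count=2: revealed 1 new [(3,3)] -> total=3
Click 4 (4,4) count=0: revealed 3 new [(3,4) (4,3) (4,4)] -> total=6

Answer: 6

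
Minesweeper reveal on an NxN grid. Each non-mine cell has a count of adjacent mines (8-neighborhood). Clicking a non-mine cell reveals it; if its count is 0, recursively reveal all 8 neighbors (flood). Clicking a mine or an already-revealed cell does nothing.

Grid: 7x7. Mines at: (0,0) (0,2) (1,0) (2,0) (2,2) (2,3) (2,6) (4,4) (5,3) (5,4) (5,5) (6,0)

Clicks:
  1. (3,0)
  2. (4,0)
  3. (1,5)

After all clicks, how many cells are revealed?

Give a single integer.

Click 1 (3,0) count=1: revealed 1 new [(3,0)] -> total=1
Click 2 (4,0) count=0: revealed 8 new [(3,1) (3,2) (4,0) (4,1) (4,2) (5,0) (5,1) (5,2)] -> total=9
Click 3 (1,5) count=1: revealed 1 new [(1,5)] -> total=10

Answer: 10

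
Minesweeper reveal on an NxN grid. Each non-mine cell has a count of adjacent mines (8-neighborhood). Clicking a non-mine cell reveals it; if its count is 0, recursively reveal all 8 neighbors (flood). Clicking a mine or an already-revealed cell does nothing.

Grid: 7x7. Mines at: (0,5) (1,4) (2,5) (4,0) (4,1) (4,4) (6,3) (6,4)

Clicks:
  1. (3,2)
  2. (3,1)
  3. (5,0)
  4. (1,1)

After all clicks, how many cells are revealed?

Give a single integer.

Click 1 (3,2) count=1: revealed 1 new [(3,2)] -> total=1
Click 2 (3,1) count=2: revealed 1 new [(3,1)] -> total=2
Click 3 (5,0) count=2: revealed 1 new [(5,0)] -> total=3
Click 4 (1,1) count=0: revealed 14 new [(0,0) (0,1) (0,2) (0,3) (1,0) (1,1) (1,2) (1,3) (2,0) (2,1) (2,2) (2,3) (3,0) (3,3)] -> total=17

Answer: 17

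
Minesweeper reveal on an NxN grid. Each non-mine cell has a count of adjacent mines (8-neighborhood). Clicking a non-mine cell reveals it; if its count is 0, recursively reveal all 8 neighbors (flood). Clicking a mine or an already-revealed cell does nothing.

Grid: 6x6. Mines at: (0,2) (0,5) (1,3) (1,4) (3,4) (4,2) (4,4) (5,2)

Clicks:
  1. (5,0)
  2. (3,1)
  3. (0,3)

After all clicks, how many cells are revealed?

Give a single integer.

Answer: 16

Derivation:
Click 1 (5,0) count=0: revealed 15 new [(0,0) (0,1) (1,0) (1,1) (1,2) (2,0) (2,1) (2,2) (3,0) (3,1) (3,2) (4,0) (4,1) (5,0) (5,1)] -> total=15
Click 2 (3,1) count=1: revealed 0 new [(none)] -> total=15
Click 3 (0,3) count=3: revealed 1 new [(0,3)] -> total=16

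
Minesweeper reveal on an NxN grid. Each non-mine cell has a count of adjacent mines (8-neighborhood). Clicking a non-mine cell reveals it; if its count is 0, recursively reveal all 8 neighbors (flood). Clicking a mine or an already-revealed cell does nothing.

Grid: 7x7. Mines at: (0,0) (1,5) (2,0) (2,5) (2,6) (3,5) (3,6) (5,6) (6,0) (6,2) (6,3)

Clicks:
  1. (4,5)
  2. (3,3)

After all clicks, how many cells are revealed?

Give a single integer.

Click 1 (4,5) count=3: revealed 1 new [(4,5)] -> total=1
Click 2 (3,3) count=0: revealed 27 new [(0,1) (0,2) (0,3) (0,4) (1,1) (1,2) (1,3) (1,4) (2,1) (2,2) (2,3) (2,4) (3,0) (3,1) (3,2) (3,3) (3,4) (4,0) (4,1) (4,2) (4,3) (4,4) (5,0) (5,1) (5,2) (5,3) (5,4)] -> total=28

Answer: 28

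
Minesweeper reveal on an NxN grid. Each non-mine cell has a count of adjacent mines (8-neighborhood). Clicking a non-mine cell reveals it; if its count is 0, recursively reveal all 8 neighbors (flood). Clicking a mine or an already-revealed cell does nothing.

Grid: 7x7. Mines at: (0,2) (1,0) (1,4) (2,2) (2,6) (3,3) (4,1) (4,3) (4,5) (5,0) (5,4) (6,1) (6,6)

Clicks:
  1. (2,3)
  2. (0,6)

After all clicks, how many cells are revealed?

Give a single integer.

Click 1 (2,3) count=3: revealed 1 new [(2,3)] -> total=1
Click 2 (0,6) count=0: revealed 4 new [(0,5) (0,6) (1,5) (1,6)] -> total=5

Answer: 5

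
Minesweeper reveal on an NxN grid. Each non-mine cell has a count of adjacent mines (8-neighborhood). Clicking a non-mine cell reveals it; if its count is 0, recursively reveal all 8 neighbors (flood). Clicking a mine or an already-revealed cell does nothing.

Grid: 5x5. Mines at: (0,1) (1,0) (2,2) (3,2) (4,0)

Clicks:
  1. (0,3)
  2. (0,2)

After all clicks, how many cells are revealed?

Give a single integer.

Click 1 (0,3) count=0: revealed 12 new [(0,2) (0,3) (0,4) (1,2) (1,3) (1,4) (2,3) (2,4) (3,3) (3,4) (4,3) (4,4)] -> total=12
Click 2 (0,2) count=1: revealed 0 new [(none)] -> total=12

Answer: 12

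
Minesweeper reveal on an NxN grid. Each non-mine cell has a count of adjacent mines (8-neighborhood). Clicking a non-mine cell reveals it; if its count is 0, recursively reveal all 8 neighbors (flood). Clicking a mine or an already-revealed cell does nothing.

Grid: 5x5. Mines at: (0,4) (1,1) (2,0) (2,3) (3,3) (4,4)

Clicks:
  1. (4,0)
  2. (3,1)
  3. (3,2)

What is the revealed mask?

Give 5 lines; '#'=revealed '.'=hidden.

Click 1 (4,0) count=0: revealed 6 new [(3,0) (3,1) (3,2) (4,0) (4,1) (4,2)] -> total=6
Click 2 (3,1) count=1: revealed 0 new [(none)] -> total=6
Click 3 (3,2) count=2: revealed 0 new [(none)] -> total=6

Answer: .....
.....
.....
###..
###..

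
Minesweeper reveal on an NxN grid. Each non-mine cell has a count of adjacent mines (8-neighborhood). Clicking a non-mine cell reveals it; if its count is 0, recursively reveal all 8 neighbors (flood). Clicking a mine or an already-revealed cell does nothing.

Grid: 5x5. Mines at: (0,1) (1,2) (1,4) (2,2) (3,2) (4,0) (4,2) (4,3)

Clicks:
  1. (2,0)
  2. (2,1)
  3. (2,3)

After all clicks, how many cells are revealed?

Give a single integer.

Answer: 7

Derivation:
Click 1 (2,0) count=0: revealed 6 new [(1,0) (1,1) (2,0) (2,1) (3,0) (3,1)] -> total=6
Click 2 (2,1) count=3: revealed 0 new [(none)] -> total=6
Click 3 (2,3) count=4: revealed 1 new [(2,3)] -> total=7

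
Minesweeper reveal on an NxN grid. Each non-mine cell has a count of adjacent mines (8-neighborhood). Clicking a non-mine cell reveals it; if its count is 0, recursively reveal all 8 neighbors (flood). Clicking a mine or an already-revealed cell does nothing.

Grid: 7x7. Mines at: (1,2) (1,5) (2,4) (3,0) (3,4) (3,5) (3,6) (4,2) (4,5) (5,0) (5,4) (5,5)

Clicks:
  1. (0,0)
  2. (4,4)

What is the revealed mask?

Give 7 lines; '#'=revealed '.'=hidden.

Click 1 (0,0) count=0: revealed 6 new [(0,0) (0,1) (1,0) (1,1) (2,0) (2,1)] -> total=6
Click 2 (4,4) count=5: revealed 1 new [(4,4)] -> total=7

Answer: ##.....
##.....
##.....
.......
....#..
.......
.......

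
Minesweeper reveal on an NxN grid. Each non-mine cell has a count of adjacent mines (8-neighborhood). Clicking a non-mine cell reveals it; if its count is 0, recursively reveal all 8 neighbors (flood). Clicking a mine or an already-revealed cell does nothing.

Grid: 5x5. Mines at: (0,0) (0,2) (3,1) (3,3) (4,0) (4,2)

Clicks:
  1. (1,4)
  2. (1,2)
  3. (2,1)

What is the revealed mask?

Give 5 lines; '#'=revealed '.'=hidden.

Answer: ...##
..###
.#.##
.....
.....

Derivation:
Click 1 (1,4) count=0: revealed 6 new [(0,3) (0,4) (1,3) (1,4) (2,3) (2,4)] -> total=6
Click 2 (1,2) count=1: revealed 1 new [(1,2)] -> total=7
Click 3 (2,1) count=1: revealed 1 new [(2,1)] -> total=8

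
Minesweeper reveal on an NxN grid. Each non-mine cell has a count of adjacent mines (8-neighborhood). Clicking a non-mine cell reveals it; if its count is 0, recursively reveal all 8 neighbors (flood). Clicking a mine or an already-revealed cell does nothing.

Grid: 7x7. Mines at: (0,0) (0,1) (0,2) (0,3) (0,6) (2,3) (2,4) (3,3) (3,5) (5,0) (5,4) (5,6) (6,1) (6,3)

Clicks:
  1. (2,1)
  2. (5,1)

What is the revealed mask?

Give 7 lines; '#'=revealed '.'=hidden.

Answer: .......
###....
###....
###....
###....
.#.....
.......

Derivation:
Click 1 (2,1) count=0: revealed 12 new [(1,0) (1,1) (1,2) (2,0) (2,1) (2,2) (3,0) (3,1) (3,2) (4,0) (4,1) (4,2)] -> total=12
Click 2 (5,1) count=2: revealed 1 new [(5,1)] -> total=13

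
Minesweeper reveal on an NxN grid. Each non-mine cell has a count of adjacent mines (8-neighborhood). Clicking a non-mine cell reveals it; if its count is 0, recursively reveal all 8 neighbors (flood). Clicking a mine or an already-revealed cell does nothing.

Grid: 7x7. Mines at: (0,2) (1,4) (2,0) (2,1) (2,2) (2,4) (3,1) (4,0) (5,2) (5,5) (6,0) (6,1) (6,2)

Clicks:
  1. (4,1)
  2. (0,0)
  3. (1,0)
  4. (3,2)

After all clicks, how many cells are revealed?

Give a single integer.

Answer: 6

Derivation:
Click 1 (4,1) count=3: revealed 1 new [(4,1)] -> total=1
Click 2 (0,0) count=0: revealed 4 new [(0,0) (0,1) (1,0) (1,1)] -> total=5
Click 3 (1,0) count=2: revealed 0 new [(none)] -> total=5
Click 4 (3,2) count=3: revealed 1 new [(3,2)] -> total=6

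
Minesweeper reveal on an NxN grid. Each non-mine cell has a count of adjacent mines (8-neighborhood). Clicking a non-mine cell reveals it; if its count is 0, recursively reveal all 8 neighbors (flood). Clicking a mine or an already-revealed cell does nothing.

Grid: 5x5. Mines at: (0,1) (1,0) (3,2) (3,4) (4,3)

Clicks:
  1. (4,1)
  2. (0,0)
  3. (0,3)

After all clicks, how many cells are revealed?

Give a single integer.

Click 1 (4,1) count=1: revealed 1 new [(4,1)] -> total=1
Click 2 (0,0) count=2: revealed 1 new [(0,0)] -> total=2
Click 3 (0,3) count=0: revealed 9 new [(0,2) (0,3) (0,4) (1,2) (1,3) (1,4) (2,2) (2,3) (2,4)] -> total=11

Answer: 11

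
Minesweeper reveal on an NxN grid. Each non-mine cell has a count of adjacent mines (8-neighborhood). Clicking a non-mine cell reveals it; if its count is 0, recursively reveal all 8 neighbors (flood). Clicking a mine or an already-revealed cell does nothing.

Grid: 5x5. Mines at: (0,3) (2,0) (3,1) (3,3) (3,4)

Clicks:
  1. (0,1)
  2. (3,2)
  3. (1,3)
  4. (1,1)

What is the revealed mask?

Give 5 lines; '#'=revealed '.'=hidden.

Click 1 (0,1) count=0: revealed 6 new [(0,0) (0,1) (0,2) (1,0) (1,1) (1,2)] -> total=6
Click 2 (3,2) count=2: revealed 1 new [(3,2)] -> total=7
Click 3 (1,3) count=1: revealed 1 new [(1,3)] -> total=8
Click 4 (1,1) count=1: revealed 0 new [(none)] -> total=8

Answer: ###..
####.
.....
..#..
.....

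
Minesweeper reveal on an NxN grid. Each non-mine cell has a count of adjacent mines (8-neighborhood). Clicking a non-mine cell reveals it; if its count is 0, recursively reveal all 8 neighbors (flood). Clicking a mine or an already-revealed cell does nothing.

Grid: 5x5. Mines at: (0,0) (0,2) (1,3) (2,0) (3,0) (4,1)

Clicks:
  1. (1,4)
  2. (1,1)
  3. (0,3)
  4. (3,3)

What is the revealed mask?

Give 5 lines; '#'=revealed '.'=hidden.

Answer: ...#.
.#..#
..###
..###
..###

Derivation:
Click 1 (1,4) count=1: revealed 1 new [(1,4)] -> total=1
Click 2 (1,1) count=3: revealed 1 new [(1,1)] -> total=2
Click 3 (0,3) count=2: revealed 1 new [(0,3)] -> total=3
Click 4 (3,3) count=0: revealed 9 new [(2,2) (2,3) (2,4) (3,2) (3,3) (3,4) (4,2) (4,3) (4,4)] -> total=12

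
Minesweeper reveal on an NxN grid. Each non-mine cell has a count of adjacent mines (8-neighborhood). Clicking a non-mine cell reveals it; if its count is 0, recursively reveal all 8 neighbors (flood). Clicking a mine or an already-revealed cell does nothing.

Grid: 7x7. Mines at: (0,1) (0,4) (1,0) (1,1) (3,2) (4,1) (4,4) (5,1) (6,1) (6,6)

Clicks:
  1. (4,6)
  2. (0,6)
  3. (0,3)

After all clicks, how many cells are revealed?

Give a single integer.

Click 1 (4,6) count=0: revealed 18 new [(0,5) (0,6) (1,3) (1,4) (1,5) (1,6) (2,3) (2,4) (2,5) (2,6) (3,3) (3,4) (3,5) (3,6) (4,5) (4,6) (5,5) (5,6)] -> total=18
Click 2 (0,6) count=0: revealed 0 new [(none)] -> total=18
Click 3 (0,3) count=1: revealed 1 new [(0,3)] -> total=19

Answer: 19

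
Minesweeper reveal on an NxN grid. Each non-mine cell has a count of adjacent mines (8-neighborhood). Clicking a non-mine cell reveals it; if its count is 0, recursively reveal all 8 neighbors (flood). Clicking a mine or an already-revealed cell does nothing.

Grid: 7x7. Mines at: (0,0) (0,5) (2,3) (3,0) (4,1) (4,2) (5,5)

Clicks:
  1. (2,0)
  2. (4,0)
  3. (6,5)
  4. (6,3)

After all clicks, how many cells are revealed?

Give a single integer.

Answer: 13

Derivation:
Click 1 (2,0) count=1: revealed 1 new [(2,0)] -> total=1
Click 2 (4,0) count=2: revealed 1 new [(4,0)] -> total=2
Click 3 (6,5) count=1: revealed 1 new [(6,5)] -> total=3
Click 4 (6,3) count=0: revealed 10 new [(5,0) (5,1) (5,2) (5,3) (5,4) (6,0) (6,1) (6,2) (6,3) (6,4)] -> total=13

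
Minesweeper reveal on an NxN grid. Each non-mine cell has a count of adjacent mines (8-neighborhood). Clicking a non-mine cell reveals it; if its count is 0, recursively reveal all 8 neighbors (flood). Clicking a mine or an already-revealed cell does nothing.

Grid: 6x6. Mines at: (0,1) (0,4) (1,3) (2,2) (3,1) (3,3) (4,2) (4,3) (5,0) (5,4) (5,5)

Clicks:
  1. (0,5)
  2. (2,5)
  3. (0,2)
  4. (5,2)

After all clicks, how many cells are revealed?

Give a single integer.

Answer: 11

Derivation:
Click 1 (0,5) count=1: revealed 1 new [(0,5)] -> total=1
Click 2 (2,5) count=0: revealed 8 new [(1,4) (1,5) (2,4) (2,5) (3,4) (3,5) (4,4) (4,5)] -> total=9
Click 3 (0,2) count=2: revealed 1 new [(0,2)] -> total=10
Click 4 (5,2) count=2: revealed 1 new [(5,2)] -> total=11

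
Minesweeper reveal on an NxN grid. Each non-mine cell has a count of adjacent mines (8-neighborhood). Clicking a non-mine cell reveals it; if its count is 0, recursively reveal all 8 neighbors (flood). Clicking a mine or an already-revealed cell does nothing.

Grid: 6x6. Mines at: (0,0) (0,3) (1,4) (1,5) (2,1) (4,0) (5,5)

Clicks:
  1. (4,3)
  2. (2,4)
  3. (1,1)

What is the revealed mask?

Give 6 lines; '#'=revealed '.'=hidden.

Click 1 (4,3) count=0: revealed 18 new [(2,2) (2,3) (2,4) (2,5) (3,1) (3,2) (3,3) (3,4) (3,5) (4,1) (4,2) (4,3) (4,4) (4,5) (5,1) (5,2) (5,3) (5,4)] -> total=18
Click 2 (2,4) count=2: revealed 0 new [(none)] -> total=18
Click 3 (1,1) count=2: revealed 1 new [(1,1)] -> total=19

Answer: ......
.#....
..####
.#####
.#####
.####.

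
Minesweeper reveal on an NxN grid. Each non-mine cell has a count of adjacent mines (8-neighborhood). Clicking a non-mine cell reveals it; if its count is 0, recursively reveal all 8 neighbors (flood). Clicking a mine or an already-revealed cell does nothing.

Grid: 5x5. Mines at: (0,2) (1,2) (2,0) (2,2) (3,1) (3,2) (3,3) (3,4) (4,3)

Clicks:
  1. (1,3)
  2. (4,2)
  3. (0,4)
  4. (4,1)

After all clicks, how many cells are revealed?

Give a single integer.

Answer: 8

Derivation:
Click 1 (1,3) count=3: revealed 1 new [(1,3)] -> total=1
Click 2 (4,2) count=4: revealed 1 new [(4,2)] -> total=2
Click 3 (0,4) count=0: revealed 5 new [(0,3) (0,4) (1,4) (2,3) (2,4)] -> total=7
Click 4 (4,1) count=2: revealed 1 new [(4,1)] -> total=8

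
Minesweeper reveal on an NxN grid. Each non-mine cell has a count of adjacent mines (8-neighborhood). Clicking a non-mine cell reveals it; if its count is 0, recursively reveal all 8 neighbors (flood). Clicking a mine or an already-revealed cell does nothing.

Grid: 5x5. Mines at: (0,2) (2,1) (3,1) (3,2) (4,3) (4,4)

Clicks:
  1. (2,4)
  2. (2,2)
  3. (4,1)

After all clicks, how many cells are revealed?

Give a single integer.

Answer: 10

Derivation:
Click 1 (2,4) count=0: revealed 8 new [(0,3) (0,4) (1,3) (1,4) (2,3) (2,4) (3,3) (3,4)] -> total=8
Click 2 (2,2) count=3: revealed 1 new [(2,2)] -> total=9
Click 3 (4,1) count=2: revealed 1 new [(4,1)] -> total=10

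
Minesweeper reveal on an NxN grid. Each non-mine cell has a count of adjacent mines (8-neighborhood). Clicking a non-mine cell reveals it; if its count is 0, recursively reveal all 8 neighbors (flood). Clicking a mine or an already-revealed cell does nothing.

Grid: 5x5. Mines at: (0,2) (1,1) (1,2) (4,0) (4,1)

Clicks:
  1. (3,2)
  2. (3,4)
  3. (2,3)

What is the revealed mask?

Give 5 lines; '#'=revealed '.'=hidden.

Click 1 (3,2) count=1: revealed 1 new [(3,2)] -> total=1
Click 2 (3,4) count=0: revealed 12 new [(0,3) (0,4) (1,3) (1,4) (2,2) (2,3) (2,4) (3,3) (3,4) (4,2) (4,3) (4,4)] -> total=13
Click 3 (2,3) count=1: revealed 0 new [(none)] -> total=13

Answer: ...##
...##
..###
..###
..###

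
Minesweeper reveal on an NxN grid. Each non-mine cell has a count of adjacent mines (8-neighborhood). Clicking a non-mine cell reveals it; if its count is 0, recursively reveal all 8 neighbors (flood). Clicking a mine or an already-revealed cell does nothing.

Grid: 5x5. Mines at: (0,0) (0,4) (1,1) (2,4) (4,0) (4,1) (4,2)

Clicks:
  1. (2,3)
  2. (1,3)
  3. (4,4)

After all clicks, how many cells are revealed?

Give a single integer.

Answer: 6

Derivation:
Click 1 (2,3) count=1: revealed 1 new [(2,3)] -> total=1
Click 2 (1,3) count=2: revealed 1 new [(1,3)] -> total=2
Click 3 (4,4) count=0: revealed 4 new [(3,3) (3,4) (4,3) (4,4)] -> total=6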